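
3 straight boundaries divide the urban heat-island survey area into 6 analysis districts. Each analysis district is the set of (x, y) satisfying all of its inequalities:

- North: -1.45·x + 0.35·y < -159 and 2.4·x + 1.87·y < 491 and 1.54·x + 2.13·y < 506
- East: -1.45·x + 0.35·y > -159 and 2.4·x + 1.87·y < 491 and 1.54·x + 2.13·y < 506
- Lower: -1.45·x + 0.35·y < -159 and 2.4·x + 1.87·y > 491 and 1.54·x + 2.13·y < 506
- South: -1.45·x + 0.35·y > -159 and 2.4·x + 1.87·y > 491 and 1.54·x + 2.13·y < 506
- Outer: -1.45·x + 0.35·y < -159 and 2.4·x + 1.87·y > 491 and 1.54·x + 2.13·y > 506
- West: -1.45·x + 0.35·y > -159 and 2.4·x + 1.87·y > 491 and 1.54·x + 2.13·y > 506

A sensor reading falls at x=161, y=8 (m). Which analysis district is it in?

North

-1.45·161 + 0.35·8 = -230.650, which is < -159
2.4·161 + 1.87·8 = 401.360, which is < 491
1.54·161 + 2.13·8 = 264.980, which is < 506
This sign pattern matches North.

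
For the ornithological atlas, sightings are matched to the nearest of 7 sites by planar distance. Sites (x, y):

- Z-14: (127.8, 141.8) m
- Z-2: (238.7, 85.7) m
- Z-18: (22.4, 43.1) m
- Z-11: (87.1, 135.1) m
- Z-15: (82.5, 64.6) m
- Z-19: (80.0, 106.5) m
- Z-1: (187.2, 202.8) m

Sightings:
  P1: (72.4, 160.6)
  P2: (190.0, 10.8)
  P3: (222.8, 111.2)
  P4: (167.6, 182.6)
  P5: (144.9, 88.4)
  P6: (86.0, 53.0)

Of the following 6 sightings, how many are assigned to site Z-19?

P1 → Z-11
P2 → Z-2
P3 → Z-2
P4 → Z-1
P5 → Z-14
P6 → Z-15
0 of the 6 go to Z-19.

0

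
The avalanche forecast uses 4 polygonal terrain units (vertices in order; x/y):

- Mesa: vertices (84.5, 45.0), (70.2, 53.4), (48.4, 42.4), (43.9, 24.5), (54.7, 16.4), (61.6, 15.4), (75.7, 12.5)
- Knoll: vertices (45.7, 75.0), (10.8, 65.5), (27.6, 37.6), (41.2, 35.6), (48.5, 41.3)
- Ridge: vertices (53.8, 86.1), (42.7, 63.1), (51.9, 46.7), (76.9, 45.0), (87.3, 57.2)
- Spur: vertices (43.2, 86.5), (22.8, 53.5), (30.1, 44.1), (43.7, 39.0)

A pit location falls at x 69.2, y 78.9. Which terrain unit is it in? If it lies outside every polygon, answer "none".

Cast a ray rightward from (69.2, 78.9). For each polygon, the edges (by vertex number in listed order) whose endpoints lie on opposite sides of y = 78.9, where each meets that height, and whether that is right or left of the point:
Mesa: no edge straddles that height → 0 crossings.
Knoll: no edge straddles that height → 0 crossings.
Ridge: 1–2 at x≈50.33 (left), 5–1 at x≈62.15 (left) → 0 crossings.
Spur: 1–2 at x≈38.50 (left), 4–1 at x≈43.28 (left) → 0 crossings.
All counts are even, so the point lies outside every listed polygon.

none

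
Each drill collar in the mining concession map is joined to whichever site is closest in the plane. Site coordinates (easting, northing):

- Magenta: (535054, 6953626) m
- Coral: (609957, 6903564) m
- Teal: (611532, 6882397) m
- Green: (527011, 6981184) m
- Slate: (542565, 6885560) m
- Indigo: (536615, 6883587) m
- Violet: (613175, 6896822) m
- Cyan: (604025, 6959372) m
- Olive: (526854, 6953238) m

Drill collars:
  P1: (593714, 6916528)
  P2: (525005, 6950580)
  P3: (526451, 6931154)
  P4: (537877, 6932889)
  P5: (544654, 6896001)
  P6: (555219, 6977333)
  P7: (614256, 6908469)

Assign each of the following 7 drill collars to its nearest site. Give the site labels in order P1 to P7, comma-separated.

P1 → Coral (d²=431900345.00)
P2 → Olive (d²=10483765.00)
P3 → Olive (d²=487865465.00)
P4 → Magenta (d²=437992498.00)
P5 → Slate (d²=113378402.00)
P6 → Green (d²=810521465.00)
P7 → Coral (d²=42540426.00)

Coral, Olive, Olive, Magenta, Slate, Green, Coral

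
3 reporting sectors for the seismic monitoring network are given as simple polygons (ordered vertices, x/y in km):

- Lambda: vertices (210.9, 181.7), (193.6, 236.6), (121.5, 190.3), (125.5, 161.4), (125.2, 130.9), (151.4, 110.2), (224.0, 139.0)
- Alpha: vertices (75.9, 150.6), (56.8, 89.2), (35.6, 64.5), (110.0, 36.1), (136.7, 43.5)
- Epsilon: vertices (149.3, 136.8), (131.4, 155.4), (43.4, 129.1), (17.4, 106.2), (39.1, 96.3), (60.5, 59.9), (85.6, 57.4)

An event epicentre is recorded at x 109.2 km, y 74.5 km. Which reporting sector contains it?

Cast a ray rightward from (109.2, 74.5). For each polygon, the edges (by vertex number in listed order) whose endpoints lie on opposite sides of y = 74.5, where each meets that height, and whether that is right or left of the point:
Lambda: no edge straddles that height → 0 crossings.
Alpha: 2–3 at x≈44.18 (left), 5–1 at x≈119.10 (right) → 1 crossing.
Epsilon: 5–6 at x≈51.92 (left), 7–1 at x≈99.32 (left) → 0 crossings.
Only Alpha has an odd count, so the point is inside Alpha.

Alpha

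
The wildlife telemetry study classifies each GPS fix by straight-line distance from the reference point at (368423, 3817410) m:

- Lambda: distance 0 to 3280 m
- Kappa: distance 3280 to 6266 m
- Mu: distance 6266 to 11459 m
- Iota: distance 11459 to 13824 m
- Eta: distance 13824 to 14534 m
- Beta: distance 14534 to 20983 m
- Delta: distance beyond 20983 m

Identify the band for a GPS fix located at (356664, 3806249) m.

Beta

Distance = √((356664−368423)² + (3806249−3817410)²) = √(138274081.000 + 124567921.000) = 16212.403 m.
14534 ≤ 16212.403 < 20983 → Beta.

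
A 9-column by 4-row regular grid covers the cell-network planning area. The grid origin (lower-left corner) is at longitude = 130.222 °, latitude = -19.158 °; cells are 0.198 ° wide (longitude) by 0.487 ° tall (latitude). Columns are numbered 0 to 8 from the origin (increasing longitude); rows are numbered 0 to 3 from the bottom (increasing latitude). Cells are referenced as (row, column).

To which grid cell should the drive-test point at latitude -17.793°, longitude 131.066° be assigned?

(2, 4)

Column index: ⌊(131.066 − 130.222) / 0.198⌋ = ⌊4.263⌋ = 4
Row offset from origin: ⌊(-17.793 − -19.158) / 0.487⌋ = ⌊2.803⌋ = 2 → row 2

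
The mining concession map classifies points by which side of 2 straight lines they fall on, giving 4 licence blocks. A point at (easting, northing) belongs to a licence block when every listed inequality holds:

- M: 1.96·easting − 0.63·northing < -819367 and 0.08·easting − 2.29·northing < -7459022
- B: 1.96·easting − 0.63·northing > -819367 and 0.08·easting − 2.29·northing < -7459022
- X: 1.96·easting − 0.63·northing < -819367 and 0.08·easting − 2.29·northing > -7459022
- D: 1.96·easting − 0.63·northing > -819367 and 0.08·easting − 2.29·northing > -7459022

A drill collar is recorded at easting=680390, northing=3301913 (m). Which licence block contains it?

1.96·680390 − 0.63·3301913 = -746640.790, which is > -819367
0.08·680390 − 2.29·3301913 = -7506949.570, which is < -7459022
This sign pattern matches B.

B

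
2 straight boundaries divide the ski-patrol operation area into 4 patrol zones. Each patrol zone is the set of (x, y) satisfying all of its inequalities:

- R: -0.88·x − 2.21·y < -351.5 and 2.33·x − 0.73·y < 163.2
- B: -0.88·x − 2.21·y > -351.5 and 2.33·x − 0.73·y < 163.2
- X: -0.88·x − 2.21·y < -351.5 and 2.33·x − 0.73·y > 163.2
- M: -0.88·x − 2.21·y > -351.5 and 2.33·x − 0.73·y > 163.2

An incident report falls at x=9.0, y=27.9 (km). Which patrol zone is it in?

B

-0.88·9.0 − 2.21·27.9 = -69.579, which is > -351.5
2.33·9.0 − 0.73·27.9 = 0.603, which is < 163.2
This sign pattern matches B.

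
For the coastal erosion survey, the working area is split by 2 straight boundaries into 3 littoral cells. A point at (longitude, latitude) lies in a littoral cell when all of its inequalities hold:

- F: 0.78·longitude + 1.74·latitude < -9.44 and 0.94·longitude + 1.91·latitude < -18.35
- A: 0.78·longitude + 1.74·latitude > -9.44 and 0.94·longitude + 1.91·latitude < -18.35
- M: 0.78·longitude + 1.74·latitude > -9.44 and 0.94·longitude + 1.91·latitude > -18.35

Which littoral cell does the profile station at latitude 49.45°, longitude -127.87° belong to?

F

0.78·-127.87 + 1.74·49.45 = -13.696, which is < -9.44
0.94·-127.87 + 1.91·49.45 = -25.748, which is < -18.35
This sign pattern matches F.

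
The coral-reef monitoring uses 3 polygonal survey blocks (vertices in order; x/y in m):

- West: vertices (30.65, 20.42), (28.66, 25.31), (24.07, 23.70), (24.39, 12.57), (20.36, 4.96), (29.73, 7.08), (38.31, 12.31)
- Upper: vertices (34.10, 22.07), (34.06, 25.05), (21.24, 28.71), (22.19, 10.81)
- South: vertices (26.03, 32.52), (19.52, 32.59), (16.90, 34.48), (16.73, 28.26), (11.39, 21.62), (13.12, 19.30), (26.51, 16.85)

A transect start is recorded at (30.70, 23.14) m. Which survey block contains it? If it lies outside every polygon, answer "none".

Cast a ray rightward from (30.70, 23.14). For each polygon, the edges (by vertex number in listed order) whose endpoints lie on opposite sides of y = 23.14, where each meets that height, and whether that is right or left of the point:
West: 1–2 at x≈29.543 (left), 3–4 at x≈24.086 (left) → 0 crossings.
Upper: 1–2 at x≈34.086 (right), 3–4 at x≈21.536 (left) → 1 crossing.
South: 4–5 at x≈12.612 (left), 7–1 at x≈26.317 (left) → 0 crossings.
Only Upper has an odd count, so the point is inside Upper.

Upper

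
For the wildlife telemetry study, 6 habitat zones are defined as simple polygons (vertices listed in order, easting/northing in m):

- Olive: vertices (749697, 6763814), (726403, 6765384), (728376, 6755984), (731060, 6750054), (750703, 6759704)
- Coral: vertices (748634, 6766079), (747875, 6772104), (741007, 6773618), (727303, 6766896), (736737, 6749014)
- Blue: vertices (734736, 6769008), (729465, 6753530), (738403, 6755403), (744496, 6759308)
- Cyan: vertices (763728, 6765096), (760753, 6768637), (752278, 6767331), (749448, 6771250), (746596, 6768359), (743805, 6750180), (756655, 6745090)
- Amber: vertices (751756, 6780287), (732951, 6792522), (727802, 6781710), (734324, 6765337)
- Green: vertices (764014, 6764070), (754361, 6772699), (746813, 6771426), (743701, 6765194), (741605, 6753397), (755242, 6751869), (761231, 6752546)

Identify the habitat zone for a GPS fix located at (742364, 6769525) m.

Cast a ray rightward from (742364, 6769525). For each polygon, the edges (by vertex number in listed order) whose endpoints lie on opposite sides of northing = 6769525, where each meets that height, and whether that is right or left of the point:
Olive: no edge straddles that height → 0 crossings.
Coral: 1–2 at easting≈748199.9 (right), 3–4 at easting≈732662.7 (left) → 1 crossing.
Blue: no edge straddles that height → 0 crossings.
Cyan: 3–4 at easting≈750693.7 (right), 4–5 at easting≈747746.3 (right) → 2 crossings.
Amber: 3–4 at easting≈732655.8 (left), 4–1 at easting≈739207.3 (left) → 0 crossings.
Green: 1–2 at easting≈757911.7 (right), 3–4 at easting≈745863.7 (right) → 2 crossings.
Only Coral has an odd count, so the point is inside Coral.

Coral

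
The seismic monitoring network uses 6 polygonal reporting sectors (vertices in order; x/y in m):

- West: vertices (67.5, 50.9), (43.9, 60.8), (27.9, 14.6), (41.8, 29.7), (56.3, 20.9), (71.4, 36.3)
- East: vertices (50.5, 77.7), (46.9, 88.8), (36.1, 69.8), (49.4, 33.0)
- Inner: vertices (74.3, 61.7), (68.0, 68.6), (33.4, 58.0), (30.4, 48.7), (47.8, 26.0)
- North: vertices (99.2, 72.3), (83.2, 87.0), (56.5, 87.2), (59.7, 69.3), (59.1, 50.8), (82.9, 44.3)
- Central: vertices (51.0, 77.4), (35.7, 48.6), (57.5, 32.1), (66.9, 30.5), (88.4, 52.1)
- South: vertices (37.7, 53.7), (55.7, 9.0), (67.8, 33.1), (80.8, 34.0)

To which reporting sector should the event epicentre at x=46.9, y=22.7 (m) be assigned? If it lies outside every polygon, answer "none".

Cast a ray rightward from (46.9, 22.7). For each polygon, the edges (by vertex number in listed order) whose endpoints lie on opposite sides of y = 22.7, where each meets that height, and whether that is right or left of the point:
West: 2–3 at x≈30.71 (left), 3–4 at x≈35.36 (left), 4–5 at x≈53.33 (right), 5–6 at x≈58.06 (right) → 2 crossings.
East: no edge straddles that height → 0 crossings.
Inner: no edge straddles that height → 0 crossings.
North: no edge straddles that height → 0 crossings.
Central: no edge straddles that height → 0 crossings.
South: 1–2 at x≈50.18 (right), 2–3 at x≈62.58 (right) → 2 crossings.
All counts are even, so the point lies outside every listed polygon.

none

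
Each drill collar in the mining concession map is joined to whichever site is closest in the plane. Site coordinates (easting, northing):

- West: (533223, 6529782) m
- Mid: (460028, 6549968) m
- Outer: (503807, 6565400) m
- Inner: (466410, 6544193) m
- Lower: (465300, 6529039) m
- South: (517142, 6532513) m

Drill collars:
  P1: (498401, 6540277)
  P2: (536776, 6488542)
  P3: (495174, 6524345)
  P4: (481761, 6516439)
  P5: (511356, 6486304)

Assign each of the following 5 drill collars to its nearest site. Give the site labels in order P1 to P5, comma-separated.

P1 → South (d²=411504777.00)
P2 → West (d²=1713361409.00)
P3 → South (d²=549309248.00)
P4 → Lower (d²=429724521.00)
P5 → South (d²=2168749477.00)

South, West, South, Lower, South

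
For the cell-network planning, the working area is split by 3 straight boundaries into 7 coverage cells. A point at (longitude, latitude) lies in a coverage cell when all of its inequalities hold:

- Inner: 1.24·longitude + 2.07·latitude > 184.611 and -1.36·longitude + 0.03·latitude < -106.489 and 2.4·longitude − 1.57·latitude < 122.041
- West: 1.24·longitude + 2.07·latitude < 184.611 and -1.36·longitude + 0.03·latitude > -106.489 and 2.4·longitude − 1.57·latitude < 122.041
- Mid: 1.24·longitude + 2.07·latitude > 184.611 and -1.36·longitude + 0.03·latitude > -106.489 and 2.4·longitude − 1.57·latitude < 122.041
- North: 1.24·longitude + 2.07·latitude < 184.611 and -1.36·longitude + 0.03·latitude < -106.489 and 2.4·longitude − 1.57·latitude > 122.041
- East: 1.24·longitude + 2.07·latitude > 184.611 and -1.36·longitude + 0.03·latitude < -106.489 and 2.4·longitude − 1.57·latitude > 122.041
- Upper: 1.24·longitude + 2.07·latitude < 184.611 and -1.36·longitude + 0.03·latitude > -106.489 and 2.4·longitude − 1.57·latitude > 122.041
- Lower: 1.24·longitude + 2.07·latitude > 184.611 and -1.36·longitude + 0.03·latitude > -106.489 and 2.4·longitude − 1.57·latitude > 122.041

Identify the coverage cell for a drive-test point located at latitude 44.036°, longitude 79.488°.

Inner

1.24·79.488 + 2.07·44.036 = 189.720, which is > 184.611
-1.36·79.488 + 0.03·44.036 = -106.783, which is < -106.489
2.4·79.488 − 1.57·44.036 = 121.635, which is < 122.041
This sign pattern matches Inner.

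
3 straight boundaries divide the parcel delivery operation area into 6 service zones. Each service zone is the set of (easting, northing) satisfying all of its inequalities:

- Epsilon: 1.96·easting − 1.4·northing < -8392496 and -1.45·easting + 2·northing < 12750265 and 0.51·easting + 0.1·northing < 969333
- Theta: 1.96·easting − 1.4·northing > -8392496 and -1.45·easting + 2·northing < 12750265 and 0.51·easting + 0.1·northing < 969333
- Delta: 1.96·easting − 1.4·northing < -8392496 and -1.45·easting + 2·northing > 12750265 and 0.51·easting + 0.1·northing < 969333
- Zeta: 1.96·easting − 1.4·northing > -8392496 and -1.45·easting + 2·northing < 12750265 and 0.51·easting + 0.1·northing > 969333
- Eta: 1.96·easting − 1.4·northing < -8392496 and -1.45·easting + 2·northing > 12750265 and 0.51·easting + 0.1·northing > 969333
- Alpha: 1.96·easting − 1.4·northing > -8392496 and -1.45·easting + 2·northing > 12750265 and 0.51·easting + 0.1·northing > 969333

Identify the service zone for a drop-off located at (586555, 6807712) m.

Alpha

1.96·586555 − 1.4·6807712 = -8381149.000, which is > -8392496
-1.45·586555 + 2·6807712 = 12764919.250, which is > 12750265
0.51·586555 + 0.1·6807712 = 979914.250, which is > 969333
This sign pattern matches Alpha.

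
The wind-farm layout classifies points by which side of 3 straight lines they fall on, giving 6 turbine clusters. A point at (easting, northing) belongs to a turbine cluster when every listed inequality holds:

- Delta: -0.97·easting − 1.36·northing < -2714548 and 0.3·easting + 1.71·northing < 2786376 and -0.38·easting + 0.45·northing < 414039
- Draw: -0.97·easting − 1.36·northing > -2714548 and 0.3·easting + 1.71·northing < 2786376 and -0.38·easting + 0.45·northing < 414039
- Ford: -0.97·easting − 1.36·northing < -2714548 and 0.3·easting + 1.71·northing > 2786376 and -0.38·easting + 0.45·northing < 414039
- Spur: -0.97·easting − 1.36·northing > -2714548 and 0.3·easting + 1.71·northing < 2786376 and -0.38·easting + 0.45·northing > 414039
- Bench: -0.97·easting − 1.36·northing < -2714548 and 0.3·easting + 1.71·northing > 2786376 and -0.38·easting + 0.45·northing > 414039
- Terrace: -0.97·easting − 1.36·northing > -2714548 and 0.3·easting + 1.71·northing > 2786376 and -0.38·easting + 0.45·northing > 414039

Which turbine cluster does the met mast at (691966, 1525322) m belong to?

Bench

-0.97·691966 − 1.36·1525322 = -2745644.940, which is < -2714548
0.3·691966 + 1.71·1525322 = 2815890.420, which is > 2786376
-0.38·691966 + 0.45·1525322 = 423447.820, which is > 414039
This sign pattern matches Bench.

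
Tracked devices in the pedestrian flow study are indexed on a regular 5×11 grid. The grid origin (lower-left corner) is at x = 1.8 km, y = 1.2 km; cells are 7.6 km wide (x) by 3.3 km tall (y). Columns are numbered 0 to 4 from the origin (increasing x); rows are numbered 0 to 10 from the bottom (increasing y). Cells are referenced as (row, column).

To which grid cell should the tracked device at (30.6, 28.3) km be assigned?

Column index: ⌊(30.6 − 1.8) / 7.6⌋ = ⌊3.789⌋ = 3
Row offset from origin: ⌊(28.3 − 1.2) / 3.3⌋ = ⌊8.212⌋ = 8 → row 8

(8, 3)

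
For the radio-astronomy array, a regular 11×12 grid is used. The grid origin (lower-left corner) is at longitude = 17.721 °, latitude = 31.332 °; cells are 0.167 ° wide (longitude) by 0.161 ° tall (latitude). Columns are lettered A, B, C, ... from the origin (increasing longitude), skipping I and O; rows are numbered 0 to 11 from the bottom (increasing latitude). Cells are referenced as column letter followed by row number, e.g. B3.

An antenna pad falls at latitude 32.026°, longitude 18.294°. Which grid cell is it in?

D4

Column index: ⌊(18.294 − 17.721) / 0.167⌋ = ⌊3.431⌋ = 3 → column D
Row offset from origin: ⌊(32.026 − 31.332) / 0.161⌋ = ⌊4.311⌋ = 4 → row 4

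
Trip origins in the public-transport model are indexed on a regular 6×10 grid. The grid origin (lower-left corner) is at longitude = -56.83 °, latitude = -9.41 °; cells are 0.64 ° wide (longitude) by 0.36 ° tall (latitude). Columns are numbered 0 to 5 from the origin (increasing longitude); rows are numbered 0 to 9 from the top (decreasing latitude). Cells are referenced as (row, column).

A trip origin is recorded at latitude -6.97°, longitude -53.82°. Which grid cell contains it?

(3, 4)

Column index: ⌊(-53.82 − -56.83) / 0.64⌋ = ⌊4.703⌋ = 4
Row offset from origin: ⌊(-6.97 − -9.41) / 0.36⌋ = ⌊6.778⌋ = 6 → row 3 (counted from top)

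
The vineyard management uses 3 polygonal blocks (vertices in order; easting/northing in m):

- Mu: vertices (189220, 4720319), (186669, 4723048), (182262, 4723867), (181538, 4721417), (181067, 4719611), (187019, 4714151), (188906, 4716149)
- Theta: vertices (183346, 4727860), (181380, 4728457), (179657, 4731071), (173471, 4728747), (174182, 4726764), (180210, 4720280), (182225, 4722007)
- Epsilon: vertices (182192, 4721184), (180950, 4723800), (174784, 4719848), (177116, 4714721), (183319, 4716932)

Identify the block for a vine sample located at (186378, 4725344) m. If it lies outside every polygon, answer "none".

none

Cast a ray rightward from (186378, 4725344). For each polygon, the edges (by vertex number in listed order) whose endpoints lie on opposite sides of northing = 4725344, where each meets that height, and whether that is right or left of the point:
Mu: no edge straddles that height → 0 crossings.
Theta: 5–6 at easting≈175502.1 (left), 7–1 at easting≈182864.1 (left) → 0 crossings.
Epsilon: no edge straddles that height → 0 crossings.
All counts are even, so the point lies outside every listed polygon.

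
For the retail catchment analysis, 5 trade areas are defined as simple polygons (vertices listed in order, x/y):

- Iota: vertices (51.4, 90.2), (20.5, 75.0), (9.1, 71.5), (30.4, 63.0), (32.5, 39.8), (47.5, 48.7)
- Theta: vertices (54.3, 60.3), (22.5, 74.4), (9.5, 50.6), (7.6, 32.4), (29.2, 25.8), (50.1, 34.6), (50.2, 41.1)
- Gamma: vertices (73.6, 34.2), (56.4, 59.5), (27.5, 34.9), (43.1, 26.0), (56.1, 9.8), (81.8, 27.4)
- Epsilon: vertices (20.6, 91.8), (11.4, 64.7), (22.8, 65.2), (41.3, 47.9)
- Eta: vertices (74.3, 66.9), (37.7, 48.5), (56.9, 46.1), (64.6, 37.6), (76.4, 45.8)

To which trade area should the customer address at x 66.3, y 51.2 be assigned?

Cast a ray rightward from (66.3, 51.2). For each polygon, the edges (by vertex number in listed order) whose endpoints lie on opposite sides of y = 51.2, where each meets that height, and whether that is right or left of the point:
Iota: 4–5 at x≈31.47 (left), 6–1 at x≈47.73 (left) → 0 crossings.
Theta: 2–3 at x≈9.83 (left), 7–1 at x≈52.36 (left) → 0 crossings.
Gamma: 1–2 at x≈62.04 (left), 2–3 at x≈46.65 (left) → 0 crossings.
Epsilon: 3–4 at x≈37.77 (left), 4–1 at x≈39.74 (left) → 0 crossings.
Eta: 1–2 at x≈43.07 (left), 5–1 at x≈75.86 (right) → 1 crossing.
Only Eta has an odd count, so the point is inside Eta.

Eta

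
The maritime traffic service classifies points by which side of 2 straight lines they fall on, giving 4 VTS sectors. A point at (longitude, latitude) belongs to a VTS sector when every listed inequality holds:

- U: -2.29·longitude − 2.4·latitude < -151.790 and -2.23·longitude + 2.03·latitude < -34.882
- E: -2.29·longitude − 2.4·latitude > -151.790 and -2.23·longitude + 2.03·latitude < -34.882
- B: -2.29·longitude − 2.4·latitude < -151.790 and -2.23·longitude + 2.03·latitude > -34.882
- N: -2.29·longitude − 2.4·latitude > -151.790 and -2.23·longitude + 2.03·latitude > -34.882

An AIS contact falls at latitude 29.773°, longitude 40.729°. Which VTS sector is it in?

B

-2.29·40.729 − 2.4·29.773 = -164.725, which is < -151.790
-2.23·40.729 + 2.03·29.773 = -30.386, which is > -34.882
This sign pattern matches B.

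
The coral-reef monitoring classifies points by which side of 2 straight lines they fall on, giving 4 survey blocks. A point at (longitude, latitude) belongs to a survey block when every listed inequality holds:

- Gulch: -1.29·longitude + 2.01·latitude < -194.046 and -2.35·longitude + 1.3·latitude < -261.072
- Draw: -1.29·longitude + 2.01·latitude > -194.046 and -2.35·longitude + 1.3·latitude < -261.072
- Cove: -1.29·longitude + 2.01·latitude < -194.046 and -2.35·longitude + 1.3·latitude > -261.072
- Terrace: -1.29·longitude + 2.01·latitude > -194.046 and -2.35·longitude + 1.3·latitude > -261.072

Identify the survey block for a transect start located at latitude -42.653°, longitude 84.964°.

-1.29·84.964 + 2.01·-42.653 = -195.336, which is < -194.046
-2.35·84.964 + 1.3·-42.653 = -255.114, which is > -261.072
This sign pattern matches Cove.

Cove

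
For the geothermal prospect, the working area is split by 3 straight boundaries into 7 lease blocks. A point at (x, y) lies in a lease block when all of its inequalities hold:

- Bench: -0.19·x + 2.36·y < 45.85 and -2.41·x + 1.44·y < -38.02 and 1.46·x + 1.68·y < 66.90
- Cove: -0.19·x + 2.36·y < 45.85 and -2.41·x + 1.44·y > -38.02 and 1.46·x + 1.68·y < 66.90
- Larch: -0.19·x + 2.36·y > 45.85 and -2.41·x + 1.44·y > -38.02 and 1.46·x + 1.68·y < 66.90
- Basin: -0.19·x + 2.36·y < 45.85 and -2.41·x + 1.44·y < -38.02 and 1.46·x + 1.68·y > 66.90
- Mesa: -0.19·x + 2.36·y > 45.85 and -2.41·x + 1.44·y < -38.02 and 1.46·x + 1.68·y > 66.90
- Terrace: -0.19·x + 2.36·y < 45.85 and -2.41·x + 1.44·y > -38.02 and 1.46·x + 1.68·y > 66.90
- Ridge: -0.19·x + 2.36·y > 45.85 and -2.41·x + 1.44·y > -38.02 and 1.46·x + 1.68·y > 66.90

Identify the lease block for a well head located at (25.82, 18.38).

-0.19·25.82 + 2.36·18.38 = 38.471, which is < 45.85
-2.41·25.82 + 1.44·18.38 = -35.759, which is > -38.02
1.46·25.82 + 1.68·18.38 = 68.576, which is > 66.90
This sign pattern matches Terrace.

Terrace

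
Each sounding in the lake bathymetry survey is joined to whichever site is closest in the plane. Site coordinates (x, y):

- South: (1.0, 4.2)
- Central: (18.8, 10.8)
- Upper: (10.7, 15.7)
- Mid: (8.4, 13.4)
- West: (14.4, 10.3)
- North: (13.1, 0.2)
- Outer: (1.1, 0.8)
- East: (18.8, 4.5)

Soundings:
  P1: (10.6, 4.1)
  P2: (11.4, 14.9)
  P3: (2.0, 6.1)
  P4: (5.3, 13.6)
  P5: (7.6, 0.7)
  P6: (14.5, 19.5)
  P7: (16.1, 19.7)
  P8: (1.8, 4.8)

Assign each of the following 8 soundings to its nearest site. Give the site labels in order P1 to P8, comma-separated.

North, Upper, South, Mid, North, Upper, Upper, South

P1 → North (d²=21.46)
P2 → Upper (d²=1.13)
P3 → South (d²=4.61)
P4 → Mid (d²=9.65)
P5 → North (d²=30.50)
P6 → Upper (d²=28.88)
P7 → Upper (d²=45.16)
P8 → South (d²=1.00)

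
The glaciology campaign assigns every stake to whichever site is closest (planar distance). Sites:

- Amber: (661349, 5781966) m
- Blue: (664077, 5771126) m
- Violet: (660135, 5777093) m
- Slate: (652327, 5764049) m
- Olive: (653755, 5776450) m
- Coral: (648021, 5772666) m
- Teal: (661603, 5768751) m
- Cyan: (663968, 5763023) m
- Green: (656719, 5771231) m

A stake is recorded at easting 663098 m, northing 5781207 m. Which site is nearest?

Squared distances to each site:
Amber: 3635082.000; Blue: 102585002.000; Violet: 25704365.000; Slate: 410411405.000; Olive: 109920698.000; Coral: 300264610.000; Teal: 157386961.000; Cyan: 331414756.000; Green: 140212217.000.
Minimum at Amber.

Amber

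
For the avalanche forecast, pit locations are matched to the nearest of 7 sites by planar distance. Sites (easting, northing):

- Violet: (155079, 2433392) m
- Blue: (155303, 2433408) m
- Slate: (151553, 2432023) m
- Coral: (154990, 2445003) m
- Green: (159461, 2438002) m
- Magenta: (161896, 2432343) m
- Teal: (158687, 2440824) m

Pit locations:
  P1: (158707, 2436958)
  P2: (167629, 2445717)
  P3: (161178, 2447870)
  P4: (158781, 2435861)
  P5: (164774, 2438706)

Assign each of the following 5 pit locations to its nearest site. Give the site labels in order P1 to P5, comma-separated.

P1 → Green (d²=1658452.00)
P2 → Teal (d²=103900813.00)
P3 → Coral (d²=46511033.00)
P4 → Green (d²=5046281.00)
P5 → Green (d²=28723585.00)

Green, Teal, Coral, Green, Green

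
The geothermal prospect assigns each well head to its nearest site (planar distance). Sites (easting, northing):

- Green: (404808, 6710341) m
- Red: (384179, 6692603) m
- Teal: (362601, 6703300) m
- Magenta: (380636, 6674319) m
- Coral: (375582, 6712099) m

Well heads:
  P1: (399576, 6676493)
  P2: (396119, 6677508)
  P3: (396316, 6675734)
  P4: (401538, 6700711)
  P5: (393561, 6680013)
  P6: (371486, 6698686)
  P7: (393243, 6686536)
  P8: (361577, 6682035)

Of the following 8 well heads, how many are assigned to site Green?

P1 → Magenta
P2 → Magenta
P3 → Magenta
P4 → Green
P5 → Magenta
P6 → Teal
P7 → Red
P8 → Magenta
1 of the 8 goes to Green.

1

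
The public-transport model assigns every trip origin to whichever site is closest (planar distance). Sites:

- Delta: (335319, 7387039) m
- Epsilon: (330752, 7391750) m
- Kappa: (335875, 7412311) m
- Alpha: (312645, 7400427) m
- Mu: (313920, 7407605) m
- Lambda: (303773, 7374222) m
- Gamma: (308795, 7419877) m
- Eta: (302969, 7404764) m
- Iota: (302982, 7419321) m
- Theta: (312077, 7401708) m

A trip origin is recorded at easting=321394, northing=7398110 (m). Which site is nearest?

Alpha

Squared distances to each site:
Delta: 316472666.000; Epsilon: 128021764.000; Kappa: 411367762.000; Alpha: 81913490.000; Mu: 146015701.000; Lambda: 881136185.000; Gamma: 632537090.000; Eta: 383756341.000; Iota: 788908265.000; Theta: 99752093.000.
Minimum at Alpha.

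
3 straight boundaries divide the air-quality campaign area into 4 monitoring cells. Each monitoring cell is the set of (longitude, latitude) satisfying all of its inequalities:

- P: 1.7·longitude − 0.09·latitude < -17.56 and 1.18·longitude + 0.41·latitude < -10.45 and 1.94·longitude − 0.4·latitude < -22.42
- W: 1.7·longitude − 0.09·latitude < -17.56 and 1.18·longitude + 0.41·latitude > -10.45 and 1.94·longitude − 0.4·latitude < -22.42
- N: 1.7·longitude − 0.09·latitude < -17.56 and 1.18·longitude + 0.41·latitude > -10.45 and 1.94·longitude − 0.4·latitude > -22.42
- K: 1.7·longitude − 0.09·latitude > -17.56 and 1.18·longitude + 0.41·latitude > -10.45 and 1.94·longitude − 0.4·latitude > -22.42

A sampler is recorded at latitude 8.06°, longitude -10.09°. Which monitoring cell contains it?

W

1.7·-10.09 − 0.09·8.06 = -17.878, which is < -17.56
1.18·-10.09 + 0.41·8.06 = -8.602, which is > -10.45
1.94·-10.09 − 0.4·8.06 = -22.799, which is < -22.42
This sign pattern matches W.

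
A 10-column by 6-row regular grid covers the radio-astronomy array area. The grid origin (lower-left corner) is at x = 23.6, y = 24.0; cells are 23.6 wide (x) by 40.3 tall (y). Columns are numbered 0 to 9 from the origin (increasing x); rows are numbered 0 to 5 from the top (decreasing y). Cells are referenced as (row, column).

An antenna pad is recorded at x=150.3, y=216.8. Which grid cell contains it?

(1, 5)

Column index: ⌊(150.3 − 23.6) / 23.6⌋ = ⌊5.369⌋ = 5
Row offset from origin: ⌊(216.8 − 24.0) / 40.3⌋ = ⌊4.784⌋ = 4 → row 1 (counted from top)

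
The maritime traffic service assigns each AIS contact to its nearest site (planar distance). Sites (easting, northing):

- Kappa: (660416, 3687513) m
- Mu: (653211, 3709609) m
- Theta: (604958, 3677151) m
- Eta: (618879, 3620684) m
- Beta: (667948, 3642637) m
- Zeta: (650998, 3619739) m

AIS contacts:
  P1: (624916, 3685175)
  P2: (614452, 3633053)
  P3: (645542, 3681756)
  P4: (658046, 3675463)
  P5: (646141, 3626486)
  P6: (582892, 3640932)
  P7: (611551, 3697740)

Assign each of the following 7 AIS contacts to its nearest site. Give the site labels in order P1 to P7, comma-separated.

P1 → Theta (d²=462706340.00)
P2 → Eta (d²=172590490.00)
P3 → Kappa (d²=254378925.00)
P4 → Kappa (d²=150819400.00)
P5 → Zeta (d²=69112458.00)
P6 → Eta (d²=1705045673.00)
P7 → Theta (d²=467374570.00)

Theta, Eta, Kappa, Kappa, Zeta, Eta, Theta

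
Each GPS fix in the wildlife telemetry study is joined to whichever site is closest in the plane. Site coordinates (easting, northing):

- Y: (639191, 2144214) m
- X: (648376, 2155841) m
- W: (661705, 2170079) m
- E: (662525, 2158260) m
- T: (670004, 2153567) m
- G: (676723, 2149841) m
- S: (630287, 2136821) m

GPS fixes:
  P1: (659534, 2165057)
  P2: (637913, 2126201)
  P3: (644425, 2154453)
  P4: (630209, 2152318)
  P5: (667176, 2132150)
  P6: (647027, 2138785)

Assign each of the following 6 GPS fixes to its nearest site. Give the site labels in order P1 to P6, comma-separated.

P1 → W (d²=29933725.00)
P2 → S (d²=170940276.00)
P3 → X (d²=17536945.00)
P4 → Y (d²=146351140.00)
P5 → G (d²=404116690.00)
P6 → Y (d²=90876937.00)

W, S, X, Y, G, Y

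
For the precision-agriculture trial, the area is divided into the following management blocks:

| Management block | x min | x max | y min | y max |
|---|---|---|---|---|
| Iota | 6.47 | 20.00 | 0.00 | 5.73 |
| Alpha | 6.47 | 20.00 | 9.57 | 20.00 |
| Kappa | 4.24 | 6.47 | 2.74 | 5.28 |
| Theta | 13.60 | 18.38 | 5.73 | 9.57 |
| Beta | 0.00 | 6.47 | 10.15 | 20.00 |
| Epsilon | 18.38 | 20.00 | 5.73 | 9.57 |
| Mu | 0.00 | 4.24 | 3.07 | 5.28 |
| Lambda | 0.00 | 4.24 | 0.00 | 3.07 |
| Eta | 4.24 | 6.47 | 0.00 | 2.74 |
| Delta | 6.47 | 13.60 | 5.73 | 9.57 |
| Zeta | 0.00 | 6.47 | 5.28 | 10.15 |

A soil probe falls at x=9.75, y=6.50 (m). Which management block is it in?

Delta

The point has x = 9.75 and y = 6.50.
Only Delta satisfies 6.47 ≤ x ≤ 13.60 and 5.73 ≤ y ≤ 9.57.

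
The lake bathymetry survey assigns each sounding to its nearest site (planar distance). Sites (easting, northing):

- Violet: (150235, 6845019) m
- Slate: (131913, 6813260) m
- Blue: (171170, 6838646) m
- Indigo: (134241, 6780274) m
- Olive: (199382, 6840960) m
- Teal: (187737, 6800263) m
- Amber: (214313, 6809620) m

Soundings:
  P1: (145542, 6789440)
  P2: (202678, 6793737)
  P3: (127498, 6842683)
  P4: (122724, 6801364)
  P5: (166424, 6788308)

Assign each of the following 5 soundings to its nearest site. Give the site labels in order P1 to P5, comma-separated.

P1 → Indigo (d²=211728157.00)
P2 → Teal (d²=265822157.00)
P3 → Violet (d²=522428065.00)
P4 → Slate (d²=225952537.00)
P5 → Teal (d²=597165994.00)

Indigo, Teal, Violet, Slate, Teal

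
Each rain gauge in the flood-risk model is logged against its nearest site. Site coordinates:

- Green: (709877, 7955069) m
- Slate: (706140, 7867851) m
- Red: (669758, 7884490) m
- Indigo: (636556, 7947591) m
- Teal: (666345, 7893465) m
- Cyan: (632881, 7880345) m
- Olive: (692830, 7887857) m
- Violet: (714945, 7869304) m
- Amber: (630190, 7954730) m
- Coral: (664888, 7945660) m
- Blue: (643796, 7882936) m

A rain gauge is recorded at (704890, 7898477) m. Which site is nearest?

Squared distances to each site:
Green: 3227524633.000; Slate: 939514376.000; Red: 1429893593.000; Indigo: 7081720552.000; Teal: 1510837169.000; Cyan: 5514065505.000; Olive: 258228000.000; Violet: 952166954.000; Amber: 8744490009.000; Coral: 3826395493.000; Blue: 3973999517.000.
Minimum at Olive.

Olive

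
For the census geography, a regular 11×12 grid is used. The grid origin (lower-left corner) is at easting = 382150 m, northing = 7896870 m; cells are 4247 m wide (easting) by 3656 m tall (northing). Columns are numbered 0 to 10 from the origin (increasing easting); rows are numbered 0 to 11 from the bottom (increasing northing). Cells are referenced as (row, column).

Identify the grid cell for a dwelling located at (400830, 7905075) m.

Column index: ⌊(400830 − 382150) / 4247⌋ = ⌊4.398⌋ = 4
Row offset from origin: ⌊(7905075 − 7896870) / 3656⌋ = ⌊2.244⌋ = 2 → row 2

(2, 4)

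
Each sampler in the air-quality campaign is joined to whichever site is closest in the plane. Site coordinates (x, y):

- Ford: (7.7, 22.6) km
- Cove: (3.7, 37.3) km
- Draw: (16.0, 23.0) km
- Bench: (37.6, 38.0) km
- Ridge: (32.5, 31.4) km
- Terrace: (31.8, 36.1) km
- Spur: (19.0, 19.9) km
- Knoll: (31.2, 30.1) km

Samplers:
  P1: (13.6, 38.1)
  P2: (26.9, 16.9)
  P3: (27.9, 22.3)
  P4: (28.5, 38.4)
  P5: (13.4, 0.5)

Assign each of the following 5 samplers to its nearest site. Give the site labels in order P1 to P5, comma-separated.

P1 → Cove (d²=98.65)
P2 → Spur (d²=71.41)
P3 → Knoll (d²=71.73)
P4 → Terrace (d²=16.18)
P5 → Spur (d²=407.72)

Cove, Spur, Knoll, Terrace, Spur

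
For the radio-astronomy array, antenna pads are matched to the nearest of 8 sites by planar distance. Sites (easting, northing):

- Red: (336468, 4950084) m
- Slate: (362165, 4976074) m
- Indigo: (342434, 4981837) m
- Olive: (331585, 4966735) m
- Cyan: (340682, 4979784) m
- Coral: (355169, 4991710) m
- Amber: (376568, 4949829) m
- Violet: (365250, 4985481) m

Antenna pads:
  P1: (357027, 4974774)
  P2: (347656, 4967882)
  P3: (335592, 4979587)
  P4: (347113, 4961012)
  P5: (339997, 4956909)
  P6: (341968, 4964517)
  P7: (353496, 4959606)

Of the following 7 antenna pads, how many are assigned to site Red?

2

P1 → Slate
P2 → Cyan
P3 → Cyan
P4 → Red
P5 → Red
P6 → Olive
P7 → Slate
2 of the 7 go to Red.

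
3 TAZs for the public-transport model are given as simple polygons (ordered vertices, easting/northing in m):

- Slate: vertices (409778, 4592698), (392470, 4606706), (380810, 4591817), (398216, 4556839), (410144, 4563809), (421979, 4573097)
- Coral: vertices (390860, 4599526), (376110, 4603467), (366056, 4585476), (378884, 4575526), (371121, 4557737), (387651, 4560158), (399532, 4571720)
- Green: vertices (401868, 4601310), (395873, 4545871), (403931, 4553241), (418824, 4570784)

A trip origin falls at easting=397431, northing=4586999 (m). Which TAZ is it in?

Cast a ray rightward from (397431, 4586999). For each polygon, the edges (by vertex number in listed order) whose endpoints lie on opposite sides of northing = 4586999, where each meets that height, and whether that is right or left of the point:
Slate: 3–4 at easting≈383207.6 (left), 6–1 at easting≈413325.4 (right) → 1 crossing.
Coral: 2–3 at easting≈366907.1 (left), 7–1 at easting≈394766.9 (left) → 0 crossings.
Green: 1–2 at easting≈400320.5 (right), 4–1 at easting≈409817.2 (right) → 2 crossings.
Only Slate has an odd count, so the point is inside Slate.

Slate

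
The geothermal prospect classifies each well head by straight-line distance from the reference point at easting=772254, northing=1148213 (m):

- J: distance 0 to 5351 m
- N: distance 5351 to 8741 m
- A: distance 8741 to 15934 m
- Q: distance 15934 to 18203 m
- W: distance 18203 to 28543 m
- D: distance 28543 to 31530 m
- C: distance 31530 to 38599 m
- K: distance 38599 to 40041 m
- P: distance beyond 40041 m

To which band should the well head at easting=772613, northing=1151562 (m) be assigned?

J

Distance = √((772613−772254)² + (1151562−1148213)²) = √(128881.000 + 11215801.000) = 3368.187 m.
0 ≤ 3368.187 < 5351 → J.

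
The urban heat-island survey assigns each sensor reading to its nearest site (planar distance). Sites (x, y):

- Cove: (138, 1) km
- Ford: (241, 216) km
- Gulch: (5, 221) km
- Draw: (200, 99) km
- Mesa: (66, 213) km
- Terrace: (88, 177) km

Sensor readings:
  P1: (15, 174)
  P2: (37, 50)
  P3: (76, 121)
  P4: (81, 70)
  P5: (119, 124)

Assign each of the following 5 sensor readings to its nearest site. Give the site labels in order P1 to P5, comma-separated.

P1 → Gulch (d²=2309.00)
P2 → Cove (d²=12602.00)
P3 → Terrace (d²=3280.00)
P4 → Cove (d²=8010.00)
P5 → Terrace (d²=3770.00)

Gulch, Cove, Terrace, Cove, Terrace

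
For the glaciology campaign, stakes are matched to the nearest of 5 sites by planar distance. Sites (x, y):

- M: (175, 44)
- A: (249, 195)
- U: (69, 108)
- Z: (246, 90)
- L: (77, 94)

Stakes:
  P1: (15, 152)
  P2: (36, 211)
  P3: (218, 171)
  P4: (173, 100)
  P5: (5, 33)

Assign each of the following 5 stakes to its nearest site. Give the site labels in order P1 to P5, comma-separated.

U, U, A, M, L

P1 → U (d²=4852.00)
P2 → U (d²=11698.00)
P3 → A (d²=1537.00)
P4 → M (d²=3140.00)
P5 → L (d²=8905.00)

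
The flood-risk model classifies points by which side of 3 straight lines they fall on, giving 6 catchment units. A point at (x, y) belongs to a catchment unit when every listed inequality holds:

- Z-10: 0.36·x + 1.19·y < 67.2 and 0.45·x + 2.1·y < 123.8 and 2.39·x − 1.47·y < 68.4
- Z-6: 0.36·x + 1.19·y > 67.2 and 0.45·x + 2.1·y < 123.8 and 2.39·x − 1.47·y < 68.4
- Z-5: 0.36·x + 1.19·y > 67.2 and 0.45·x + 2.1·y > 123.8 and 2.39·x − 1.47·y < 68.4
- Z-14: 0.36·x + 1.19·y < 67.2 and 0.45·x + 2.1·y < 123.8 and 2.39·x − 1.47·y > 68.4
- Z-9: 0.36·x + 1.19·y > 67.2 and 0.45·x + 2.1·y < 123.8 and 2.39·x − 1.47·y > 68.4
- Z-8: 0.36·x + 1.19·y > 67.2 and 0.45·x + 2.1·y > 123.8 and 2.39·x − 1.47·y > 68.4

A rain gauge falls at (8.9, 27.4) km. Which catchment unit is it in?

Z-10

0.36·8.9 + 1.19·27.4 = 35.810, which is < 67.2
0.45·8.9 + 2.1·27.4 = 61.545, which is < 123.8
2.39·8.9 − 1.47·27.4 = -19.007, which is < 68.4
This sign pattern matches Z-10.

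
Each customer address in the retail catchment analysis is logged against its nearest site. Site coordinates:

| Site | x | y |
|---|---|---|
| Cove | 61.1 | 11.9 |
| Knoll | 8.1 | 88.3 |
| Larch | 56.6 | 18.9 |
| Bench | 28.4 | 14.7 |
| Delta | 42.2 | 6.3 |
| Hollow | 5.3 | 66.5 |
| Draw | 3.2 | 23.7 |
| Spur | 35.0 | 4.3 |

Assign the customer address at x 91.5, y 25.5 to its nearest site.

Squared distances to each site:
Cove: 1109.120; Knoll: 10899.400; Larch: 1261.570; Bench: 4098.250; Delta: 2799.130; Hollow: 9111.440; Draw: 7800.130; Spur: 3641.690.
Minimum at Cove.

Cove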